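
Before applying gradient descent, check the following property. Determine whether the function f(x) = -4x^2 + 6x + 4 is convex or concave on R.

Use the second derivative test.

f(x) = -4x^2 + 6x + 4
f'(x) = -8x + 6
f''(x) = -8
Since f''(x) = -8 < 0 for all x, f is concave on R.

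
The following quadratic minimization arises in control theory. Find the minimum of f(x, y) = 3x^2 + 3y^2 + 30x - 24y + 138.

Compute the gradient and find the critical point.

f(x,y) = 3x^2 + 3y^2 + 30x - 24y + 138
df/dx = 6x + (30) = 0  =>  x = -5
df/dy = 6y + (-24) = 0  =>  y = 4
f(-5, 4) = 3*(-5)^2 + 3*(4)^2 + 30*(-5) + -24*(4) + 138 = 15
Hessian is diagonal with entries 6, 6 > 0, so this is a minimum.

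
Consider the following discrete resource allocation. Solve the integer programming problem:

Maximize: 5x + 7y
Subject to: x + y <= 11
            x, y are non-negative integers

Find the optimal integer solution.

Objective: 5x + 7y, constraint: x + y <= 11
Coefficient of y is 7 > coefficient of x is 5, so allocate the entire budget to y.
Optimal: x = 0, y = 11, value = 77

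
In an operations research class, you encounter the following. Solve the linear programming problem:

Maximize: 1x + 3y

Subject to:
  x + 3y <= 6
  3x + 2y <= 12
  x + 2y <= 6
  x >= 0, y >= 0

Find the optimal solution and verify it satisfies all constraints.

Feasible vertices: (0, 0), (0, 2), (24/7, 6/7), (4, 0)
Objective 1x + 3y at each vertex:
  (0, 0): 0
  (0, 2): 6
  (24/7, 6/7): 6
  (4, 0): 4
Maximum is 6 at (0, 2).
Verify constraints at (x, y) = (0, 2):
  1*0 + 3*2 = 6 <= 6 (active)
  3*0 + 2*2 = 4 <= 12
  1*0 + 2*2 = 4 <= 6
  x = 0 >= 0, y = 2 >= 0. All constraints satisfied.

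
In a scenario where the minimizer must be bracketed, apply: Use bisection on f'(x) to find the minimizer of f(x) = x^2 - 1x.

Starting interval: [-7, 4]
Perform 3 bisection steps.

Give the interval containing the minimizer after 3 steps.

Finding critical point of f(x) = x^2 - 1x using bisection on f'(x) = 2x + -1.
f'(x) = 0 when x = 1/2.
Starting interval: [-7, 4]
Step 1: mid = -3/2, f'(mid) = -4, new interval = [-3/2, 4]
Step 2: mid = 5/4, f'(mid) = 3/2, new interval = [-3/2, 5/4]
Step 3: mid = -1/8, f'(mid) = -5/4, new interval = [-1/8, 5/4]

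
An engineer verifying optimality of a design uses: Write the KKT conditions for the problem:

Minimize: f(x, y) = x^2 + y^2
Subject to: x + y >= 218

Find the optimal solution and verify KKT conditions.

KKT conditions for min x^2 + y^2 s.t. x + y >= 218:
Stationarity: 2x = mu, 2y = mu
So x = y = mu/2.
Complementary slackness: mu*(x + y - 218) = 0
Primal feasibility: x + y >= 218; dual feasibility: mu >= 0
If mu = 0 then x = y = 0, but 0 + 0 < 218 is infeasible, so the constraint is active.
Constraint active: x + y = 2*(mu/2) = 218 => mu = 218
x = y = 109, f = 23762
Verify: stationarity 2*109 = 218 = mu; primal 109 + 109 = 218 >= 218; dual mu = 218 >= 0; complementary slackness 218*(218 - 218) = 0. All KKT conditions hold.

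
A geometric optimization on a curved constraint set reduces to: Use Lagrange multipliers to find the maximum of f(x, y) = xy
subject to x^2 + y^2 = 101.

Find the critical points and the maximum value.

Lagrange conditions: y = 2*lambda*x and x = 2*lambda*y
If x = 0 then y = 0, violating the constraint, so x, y != 0.
Dividing: y/x = x/y => x^2 = y^2 => y = x or y = -x
Constraint: 2x^2 = 101 => x^2 = 101/2 => x = +/-sqrt(101/2)
Critical points: (sqrt(101/2), sqrt(101/2)), (-sqrt(101/2), -sqrt(101/2)), (sqrt(101/2), -sqrt(101/2)), (-sqrt(101/2), sqrt(101/2))
  y = x:  xy = x^2 = 101/2  at (sqrt(101/2), sqrt(101/2)) and (-sqrt(101/2), -sqrt(101/2))
  y = -x: xy = -x^2 = -101/2 at (sqrt(101/2), -sqrt(101/2)) and (-sqrt(101/2), sqrt(101/2))
Maximum xy = 101/2 at (sqrt(101/2), sqrt(101/2)) and (-sqrt(101/2), -sqrt(101/2))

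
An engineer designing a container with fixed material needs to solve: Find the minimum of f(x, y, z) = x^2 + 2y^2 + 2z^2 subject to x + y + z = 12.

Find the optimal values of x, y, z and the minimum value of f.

Using Lagrange multipliers on f = x^2 + 2y^2 + 2z^2 with constraint x + y + z = 12:
Conditions: 2*1*x = lambda, 2*2*y = lambda, 2*2*z = lambda
So x = lambda/2, y = lambda/4, z = lambda/4
Substituting into constraint: lambda * (1) = 12
lambda = 12
x = 6, y = 3, z = 3
Minimum value = 72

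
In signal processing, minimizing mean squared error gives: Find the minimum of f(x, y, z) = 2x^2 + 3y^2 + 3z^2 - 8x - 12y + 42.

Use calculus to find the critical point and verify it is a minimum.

f(x,y,z) = 2x^2 + 3y^2 + 3z^2 - 8x - 12y + 42
df/dx = 4x + (-8) = 0 => x = 2
df/dy = 6y + (-12) = 0 => y = 2
df/dz = 6z + (0) = 0 => z = 0
f(2,2,0) = 2*(2)^2 + 3*(2)^2 + 3*(0)^2 + -8*(2) + -12*(2) + 42 = 22
Hessian is diagonal with entries 4, 6, 6 > 0, confirmed minimum.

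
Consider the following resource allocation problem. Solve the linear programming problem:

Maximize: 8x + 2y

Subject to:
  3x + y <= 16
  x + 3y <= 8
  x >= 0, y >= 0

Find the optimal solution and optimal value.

Feasible vertices: (0, 0), (0, 8/3), (5, 1), (16/3, 0)
Objective 8x + 2y at each:
  (0, 0): 0
  (0, 8/3): 16/3
  (5, 1): 42
  (16/3, 0): 128/3
Maximum is 128/3 at (16/3, 0).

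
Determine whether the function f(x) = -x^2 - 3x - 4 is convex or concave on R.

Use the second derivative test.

f(x) = -x^2 - 3x - 4
f'(x) = -2x - 3
f''(x) = -2
Since f''(x) = -2 < 0 for all x, f is concave on R.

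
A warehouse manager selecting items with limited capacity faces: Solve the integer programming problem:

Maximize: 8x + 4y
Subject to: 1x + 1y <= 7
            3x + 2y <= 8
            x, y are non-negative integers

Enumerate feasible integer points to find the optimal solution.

Constraint 1: 1x + 1y <= 7
Constraint 2: 3x + 2y <= 8
Feasible x range (need y >= 0): 0 <= x <= min(7/1, 8/3) => x in {0, ..., 2}.
Enumerate feasible integer points row by row (the coefficient of y is 4 > 0, so for each x the largest feasible y gives the best value):
  x = 0: y <= min((7 - 1*0)/1, (8 - 3*0)/2) => y in {0, ..., 4}; best 8*0 + 4*4 = 16
  x = 1: y <= min((7 - 1*1)/1, (8 - 3*1)/2) => y in {0, ..., 2}; best 8*1 + 4*2 = 16
  x = 2: y <= min((7 - 1*2)/1, (8 - 3*2)/2) => y in {0, ..., 1}; best 8*2 + 4*1 = 20
The maximum 8x + 4y = 20 is achieved at x = 2, y = 1.
Check: 1*2 + 1*1 = 3 <= 7 and 3*2 + 2*1 = 8 <= 8.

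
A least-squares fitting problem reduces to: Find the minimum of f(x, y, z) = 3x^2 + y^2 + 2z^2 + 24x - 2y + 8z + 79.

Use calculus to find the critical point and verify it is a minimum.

f(x,y,z) = 3x^2 + y^2 + 2z^2 + 24x - 2y + 8z + 79
df/dx = 6x + (24) = 0 => x = -4
df/dy = 2y + (-2) = 0 => y = 1
df/dz = 4z + (8) = 0 => z = -2
f(-4,1,-2) = 3*(-4)^2 + 1*(1)^2 + 2*(-2)^2 + 24*(-4) + -2*(1) + 8*(-2) + 79 = 22
Hessian is diagonal with entries 6, 2, 4 > 0, confirmed minimum.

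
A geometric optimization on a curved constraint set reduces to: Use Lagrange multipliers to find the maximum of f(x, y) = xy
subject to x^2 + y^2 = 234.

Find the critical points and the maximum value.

Lagrange conditions: y = 2*lambda*x and x = 2*lambda*y
If x = 0 then y = 0, violating the constraint, so x, y != 0.
Dividing: y/x = x/y => x^2 = y^2 => y = x or y = -x
Constraint: 2x^2 = 234 => x^2 = 117 => x = +/-sqrt(117)
Critical points: (sqrt(117), sqrt(117)), (-sqrt(117), -sqrt(117)), (sqrt(117), -sqrt(117)), (-sqrt(117), sqrt(117))
  y = x:  xy = x^2 = 117  at (sqrt(117), sqrt(117)) and (-sqrt(117), -sqrt(117))
  y = -x: xy = -x^2 = -117 at (sqrt(117), -sqrt(117)) and (-sqrt(117), sqrt(117))
Maximum xy = 117 at (sqrt(117), sqrt(117)) and (-sqrt(117), -sqrt(117))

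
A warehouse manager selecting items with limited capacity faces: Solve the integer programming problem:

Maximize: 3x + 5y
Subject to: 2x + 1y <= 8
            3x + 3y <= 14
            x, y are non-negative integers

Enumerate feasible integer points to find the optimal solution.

Constraint 1: 2x + 1y <= 8
Constraint 2: 3x + 3y <= 14
Feasible x range (need y >= 0): 0 <= x <= min(8/2, 14/3) => x in {0, ..., 4}.
Enumerate feasible integer points row by row (the coefficient of y is 5 > 0, so for each x the largest feasible y gives the best value):
  x = 0: y <= min((8 - 2*0)/1, (14 - 3*0)/3) => y in {0, ..., 4}; best 3*0 + 5*4 = 20
  x = 1: y <= min((8 - 2*1)/1, (14 - 3*1)/3) => y in {0, ..., 3}; best 3*1 + 5*3 = 18
  x = 2: y <= min((8 - 2*2)/1, (14 - 3*2)/3) => y in {0, ..., 2}; best 3*2 + 5*2 = 16
  x = 3: y <= min((8 - 2*3)/1, (14 - 3*3)/3) => y in {0, ..., 1}; best 3*3 + 5*1 = 14
  x = 4: y <= min((8 - 2*4)/1, (14 - 3*4)/3) => y in {0}; best 3*4 + 5*0 = 12
The maximum 3x + 5y = 20 is achieved at x = 0, y = 4.
Check: 2*0 + 1*4 = 4 <= 8 and 3*0 + 3*4 = 12 <= 14.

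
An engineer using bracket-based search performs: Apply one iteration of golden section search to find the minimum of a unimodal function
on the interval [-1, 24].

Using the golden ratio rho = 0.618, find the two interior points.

Golden section search on [-1, 24].
Golden ratio rho = 0.618 (approx).
Interior points:
  x_1 = -1 + (1-0.618)*25 = 8.5500
  x_2 = -1 + 0.618*25 = 14.4500
Compare f(x_1) and f(x_2) to determine which subinterval to keep.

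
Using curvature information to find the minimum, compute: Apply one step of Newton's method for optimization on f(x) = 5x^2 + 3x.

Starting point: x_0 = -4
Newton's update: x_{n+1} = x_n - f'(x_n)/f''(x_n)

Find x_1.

f(x) = 5x^2 + 3x
f'(x) = 10x + (3), f''(x) = 10
Newton step: x_1 = x_0 - f'(x_0)/f''(x_0)
f'(-4) = -37
x_1 = -4 - -37/10 = -3/10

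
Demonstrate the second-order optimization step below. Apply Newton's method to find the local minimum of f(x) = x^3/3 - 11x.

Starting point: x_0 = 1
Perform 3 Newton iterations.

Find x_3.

f(x) = x^3/3 - 11x
f'(x) = x^2 - 11, f''(x) = 2x
Newton update: x_{n+1} = x_n - (x_n^2 - 11)/(2*x_n)
Step 1: x_0 = 1, f'=-10, f''=2, x_1 = 6
Step 2: x_1 = 6, f'=25, f''=12, x_2 = 47/12
Step 3: x_2 = 47/12, f'=625/144, f''=47/6, x_3 = 3793/1128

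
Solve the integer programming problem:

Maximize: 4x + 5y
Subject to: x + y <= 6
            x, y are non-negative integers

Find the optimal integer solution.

Objective: 4x + 5y, constraint: x + y <= 6
Coefficient of y is 5 > coefficient of x is 4, so allocate the entire budget to y.
Optimal: x = 0, y = 6, value = 30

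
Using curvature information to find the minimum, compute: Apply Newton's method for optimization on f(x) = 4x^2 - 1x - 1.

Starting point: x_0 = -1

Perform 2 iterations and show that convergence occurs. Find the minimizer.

f(x) = 4x^2 - 1x - 1, f'(x) = 8x + (-1), f''(x) = 8
Step 1: f'(-1) = -9, x_1 = -1 - -9/8 = 1/8
Step 2: f'(1/8) = 0, x_2 = 1/8 (converged)
Newton's method converges in 1 step for quadratics.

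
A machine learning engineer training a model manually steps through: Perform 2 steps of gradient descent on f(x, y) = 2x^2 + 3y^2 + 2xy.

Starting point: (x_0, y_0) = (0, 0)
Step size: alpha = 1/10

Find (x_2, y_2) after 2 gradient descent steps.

f(x,y) = 2x^2 + 3y^2 + 2xy
grad_x = 4x + 2y, grad_y = 6y + 2x
Step 1: grad = (0, 0), (0, 0)
Step 2: grad = (0, 0), (0, 0)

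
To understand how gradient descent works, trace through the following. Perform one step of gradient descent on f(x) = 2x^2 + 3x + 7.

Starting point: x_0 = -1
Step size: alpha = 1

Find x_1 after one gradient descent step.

f(x) = 2x^2 + 3x + 7
f'(x) = 4x + 3
f'(-1) = 4*-1 + (3) = -1
x_1 = x_0 - alpha * f'(x_0) = -1 - 1 * -1 = 0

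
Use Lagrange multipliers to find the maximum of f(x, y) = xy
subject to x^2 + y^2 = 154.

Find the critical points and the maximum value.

Lagrange conditions: y = 2*lambda*x and x = 2*lambda*y
If x = 0 then y = 0, violating the constraint, so x, y != 0.
Dividing: y/x = x/y => x^2 = y^2 => y = x or y = -x
Constraint: 2x^2 = 154 => x^2 = 77 => x = +/-sqrt(77)
Critical points: (sqrt(77), sqrt(77)), (-sqrt(77), -sqrt(77)), (sqrt(77), -sqrt(77)), (-sqrt(77), sqrt(77))
  y = x:  xy = x^2 = 77  at (sqrt(77), sqrt(77)) and (-sqrt(77), -sqrt(77))
  y = -x: xy = -x^2 = -77 at (sqrt(77), -sqrt(77)) and (-sqrt(77), sqrt(77))
Maximum xy = 77 at (sqrt(77), sqrt(77)) and (-sqrt(77), -sqrt(77))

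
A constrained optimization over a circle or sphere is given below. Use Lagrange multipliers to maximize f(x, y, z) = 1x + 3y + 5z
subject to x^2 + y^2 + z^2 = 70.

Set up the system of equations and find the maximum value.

Lagrange conditions: 1 = 2*lambda*x, 3 = 2*lambda*y, 5 = 2*lambda*z
So x:1 = y:3 = z:5, i.e. x = 1t, y = 3t, z = 5t
Constraint: t^2*(1^2 + 3^2 + 5^2) = 70
  t^2 * 35 = 70  =>  t = sqrt(2)
Maximum = 1*1t + 3*3t + 5*5t = 35*sqrt(2) = sqrt(2450)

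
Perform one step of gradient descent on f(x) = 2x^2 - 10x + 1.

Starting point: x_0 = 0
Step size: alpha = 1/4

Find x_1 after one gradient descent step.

f(x) = 2x^2 - 10x + 1
f'(x) = 4x - 10
f'(0) = 4*0 + (-10) = -10
x_1 = x_0 - alpha * f'(x_0) = 0 - 1/4 * -10 = 5/2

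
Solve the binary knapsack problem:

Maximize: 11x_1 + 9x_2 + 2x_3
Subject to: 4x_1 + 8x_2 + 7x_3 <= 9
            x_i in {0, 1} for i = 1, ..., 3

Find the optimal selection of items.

Items: item 1 (v=11, w=4), item 2 (v=9, w=8), item 3 (v=2, w=7)
Capacity: 9
Checking all 8 subsets (w = total weight, v = total value):
  {}: w = 0, v = 0
  {1}: w = 4, v = 11
  {2}: w = 8, v = 9
  {3}: w = 7, v = 2
  {1, 2}: w = 12 > 9, infeasible
  {1, 3}: w = 11 > 9, infeasible
  {2, 3}: w = 15 > 9, infeasible
  {1, 2, 3}: w = 19 > 9, infeasible
Best feasible subset: items [1]
Total weight: 4 <= 9, total value: 11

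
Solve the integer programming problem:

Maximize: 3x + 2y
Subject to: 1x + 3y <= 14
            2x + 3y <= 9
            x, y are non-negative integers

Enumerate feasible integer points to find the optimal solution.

Constraint 1: 1x + 3y <= 14
Constraint 2: 2x + 3y <= 9
Feasible x range (need y >= 0): 0 <= x <= min(14/1, 9/2) => x in {0, ..., 4}.
Enumerate feasible integer points row by row (the coefficient of y is 2 > 0, so for each x the largest feasible y gives the best value):
  x = 0: y <= min((14 - 1*0)/3, (9 - 2*0)/3) => y in {0, ..., 3}; best 3*0 + 2*3 = 6
  x = 1: y <= min((14 - 1*1)/3, (9 - 2*1)/3) => y in {0, ..., 2}; best 3*1 + 2*2 = 7
  x = 2: y <= min((14 - 1*2)/3, (9 - 2*2)/3) => y in {0, ..., 1}; best 3*2 + 2*1 = 8
  x = 3: y <= min((14 - 1*3)/3, (9 - 2*3)/3) => y in {0, ..., 1}; best 3*3 + 2*1 = 11
  x = 4: y <= min((14 - 1*4)/3, (9 - 2*4)/3) => y in {0}; best 3*4 + 2*0 = 12
The maximum 3x + 2y = 12 is achieved at x = 4, y = 0.
Check: 1*4 + 3*0 = 4 <= 14 and 2*4 + 3*0 = 8 <= 9.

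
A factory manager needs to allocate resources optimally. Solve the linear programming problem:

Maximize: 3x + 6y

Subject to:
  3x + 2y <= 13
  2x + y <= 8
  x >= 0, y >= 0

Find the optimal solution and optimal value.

Feasible vertices: (0, 0), (0, 13/2), (3, 2), (4, 0)
Objective 3x + 6y at each:
  (0, 0): 0
  (0, 13/2): 39
  (3, 2): 21
  (4, 0): 12
Maximum is 39 at (0, 13/2).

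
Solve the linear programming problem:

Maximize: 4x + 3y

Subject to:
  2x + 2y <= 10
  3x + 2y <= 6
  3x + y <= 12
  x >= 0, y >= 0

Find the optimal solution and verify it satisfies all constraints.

Feasible vertices: (0, 0), (0, 3), (2, 0)
Objective 4x + 3y at each vertex:
  (0, 0): 0
  (0, 3): 9
  (2, 0): 8
Maximum is 9 at (0, 3).
Verify constraints at (x, y) = (0, 3):
  2*0 + 2*3 = 6 <= 10
  3*0 + 2*3 = 6 <= 6 (active)
  3*0 + 1*3 = 3 <= 12
  x = 0 >= 0, y = 3 >= 0. All constraints satisfied.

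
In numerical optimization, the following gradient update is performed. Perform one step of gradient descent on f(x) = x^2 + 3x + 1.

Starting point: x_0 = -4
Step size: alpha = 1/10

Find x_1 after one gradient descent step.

f(x) = x^2 + 3x + 1
f'(x) = 2x + 3
f'(-4) = 2*-4 + (3) = -5
x_1 = x_0 - alpha * f'(x_0) = -4 - 1/10 * -5 = -7/2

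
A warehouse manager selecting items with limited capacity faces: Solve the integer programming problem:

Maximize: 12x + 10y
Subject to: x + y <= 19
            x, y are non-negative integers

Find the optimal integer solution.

Objective: 12x + 10y, constraint: x + y <= 19
Coefficient of x is 12 >= coefficient of y is 10, so allocate the entire budget to x.
Optimal: x = 19, y = 0, value = 228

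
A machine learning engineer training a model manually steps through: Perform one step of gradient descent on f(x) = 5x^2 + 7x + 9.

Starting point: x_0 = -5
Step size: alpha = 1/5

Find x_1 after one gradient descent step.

f(x) = 5x^2 + 7x + 9
f'(x) = 10x + 7
f'(-5) = 10*-5 + (7) = -43
x_1 = x_0 - alpha * f'(x_0) = -5 - 1/5 * -43 = 18/5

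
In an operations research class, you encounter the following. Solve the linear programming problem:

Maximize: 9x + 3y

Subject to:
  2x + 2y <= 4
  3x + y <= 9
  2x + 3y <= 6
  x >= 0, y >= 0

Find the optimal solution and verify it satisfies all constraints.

Feasible vertices: (0, 0), (0, 2), (2, 0)
Objective 9x + 3y at each vertex:
  (0, 0): 0
  (0, 2): 6
  (2, 0): 18
Maximum is 18 at (2, 0).
Verify constraints at (x, y) = (2, 0):
  2*2 + 2*0 = 4 <= 4 (active)
  3*2 + 1*0 = 6 <= 9
  2*2 + 3*0 = 4 <= 6
  x = 2 >= 0, y = 0 >= 0. All constraints satisfied.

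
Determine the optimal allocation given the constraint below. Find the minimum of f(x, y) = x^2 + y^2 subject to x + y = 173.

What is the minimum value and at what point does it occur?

Substitute y = 173 - x into f(x,y) = x^2 + y^2:
g(x) = x^2 + (173 - x)^2 = 2x^2 - 346x + 29929
g'(x) = 4x - 346 = 0  =>  x = 173/2
y = 173 - 173/2 = 173/2
Minimum value = (173/2)^2 + (173/2)^2 = 29929/2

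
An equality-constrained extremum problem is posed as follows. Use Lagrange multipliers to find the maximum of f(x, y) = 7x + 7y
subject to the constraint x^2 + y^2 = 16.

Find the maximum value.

Set up Lagrange conditions: grad f = lambda * grad g
  7 = 2*lambda*x
  7 = 2*lambda*y
From these: x/y = 7/7, so x = 7t, y = 7t for some t.
Substitute into constraint: (7t)^2 + (7t)^2 = 16
  t^2 * 98 = 16
  t = sqrt(16/98)
Maximum = 7*x + 7*y = (7^2 + 7^2)*t = 98 * sqrt(16/98) = sqrt(1568)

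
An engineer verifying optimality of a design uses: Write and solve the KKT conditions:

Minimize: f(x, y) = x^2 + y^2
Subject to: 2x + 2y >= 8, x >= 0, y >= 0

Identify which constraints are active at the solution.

KKT conditions for min x^2 + y^2 s.t. 2x + 2y >= 8, x >= 0, y >= 0:
Stationarity: 2x = mu*2 + mu_x, 2y = mu*2 + mu_y, with mu, mu_x, mu_y >= 0
Complementary slackness: mu*(2x + 2y - 8) = 0, mu_x*x = 0, mu_y*y = 0
(0, 0) is infeasible (2*0 + 2*0 < 8), so if mu = 0 stationarity would force x = mu_x/2 >= 0, y = mu_y/2 >= 0 with mu_x*x = mu_y*y = 0, i.e. x = y = 0: contradiction. Hence mu > 0 and 2x + 2y = 8 is active.
Try x > 0, y > 0 (so mu_x = mu_y = 0): x = 2*mu/2, y = 2*mu/2
Substitute: 2*(2*mu/2) + 2*(2*mu/2) = 8
  mu*8/2 = 8 => mu = 2
x* = 2 > 0, y* = 2 > 0, consistent with mu_x = mu_y = 0.
f is convex and the constraints are linear, so this KKT point is the global minimum.
f* = 8
Active constraints: 2x + 2y >= 8 (holds with equality, mu = 2 > 0); x >= 0 and y >= 0 are inactive (mu_x = mu_y = 0).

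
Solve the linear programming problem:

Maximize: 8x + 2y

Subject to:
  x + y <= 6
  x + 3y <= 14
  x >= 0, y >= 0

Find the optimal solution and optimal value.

Feasible vertices: (0, 0), (0, 14/3), (2, 4), (6, 0)
Objective 8x + 2y at each:
  (0, 0): 0
  (0, 14/3): 28/3
  (2, 4): 24
  (6, 0): 48
Maximum is 48 at (6, 0).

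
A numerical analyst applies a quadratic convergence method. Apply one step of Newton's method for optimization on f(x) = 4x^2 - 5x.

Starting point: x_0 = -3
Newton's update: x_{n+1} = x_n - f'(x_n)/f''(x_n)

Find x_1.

f(x) = 4x^2 - 5x
f'(x) = 8x + (-5), f''(x) = 8
Newton step: x_1 = x_0 - f'(x_0)/f''(x_0)
f'(-3) = -29
x_1 = -3 - -29/8 = 5/8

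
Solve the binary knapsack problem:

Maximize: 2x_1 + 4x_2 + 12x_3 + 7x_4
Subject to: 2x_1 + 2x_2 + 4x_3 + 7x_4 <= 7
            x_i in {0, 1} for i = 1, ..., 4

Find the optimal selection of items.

Items: item 1 (v=2, w=2), item 2 (v=4, w=2), item 3 (v=12, w=4), item 4 (v=7, w=7)
Capacity: 7
Checking all 16 subsets (w = total weight, v = total value):
  {}: w = 0, v = 0
  {1}: w = 2, v = 2
  {2}: w = 2, v = 4
  {3}: w = 4, v = 12
  {4}: w = 7, v = 7
  {1, 2}: w = 4, v = 6
  {1, 3}: w = 6, v = 14
  {1, 4}: w = 9 > 7, infeasible
  {2, 3}: w = 6, v = 16
  {2, 4}: w = 9 > 7, infeasible
  {3, 4}: w = 11 > 7, infeasible
  {1, 2, 3}: w = 8 > 7, infeasible
  {1, 2, 4}: w = 11 > 7, infeasible
  {1, 3, 4}: w = 13 > 7, infeasible
  {2, 3, 4}: w = 13 > 7, infeasible
  {1, 2, 3, 4}: w = 15 > 7, infeasible
Best feasible subset: items [2, 3]
Total weight: 6 <= 7, total value: 16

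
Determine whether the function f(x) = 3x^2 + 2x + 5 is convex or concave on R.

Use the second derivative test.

f(x) = 3x^2 + 2x + 5
f'(x) = 6x + 2
f''(x) = 6
Since f''(x) = 6 > 0 for all x, f is convex on R.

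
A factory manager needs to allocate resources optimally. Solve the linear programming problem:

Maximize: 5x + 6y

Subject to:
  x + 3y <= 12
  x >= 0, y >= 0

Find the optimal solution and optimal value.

The feasible region has vertices at [(0, 0), (12, 0), (0, 4)].
Checking objective 5x + 6y at each vertex:
  (0, 0): 5*0 + 6*0 = 0
  (12, 0): 5*12 + 6*0 = 60
  (0, 4): 5*0 + 6*4 = 24
Maximum is 60 at (12, 0).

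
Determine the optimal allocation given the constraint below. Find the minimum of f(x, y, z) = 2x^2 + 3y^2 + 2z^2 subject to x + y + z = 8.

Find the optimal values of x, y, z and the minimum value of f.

Using Lagrange multipliers on f = 2x^2 + 3y^2 + 2z^2 with constraint x + y + z = 8:
Conditions: 2*2*x = lambda, 2*3*y = lambda, 2*2*z = lambda
So x = lambda/4, y = lambda/6, z = lambda/4
Substituting into constraint: lambda * (2/3) = 8
lambda = 12
x = 3, y = 2, z = 3
Minimum value = 48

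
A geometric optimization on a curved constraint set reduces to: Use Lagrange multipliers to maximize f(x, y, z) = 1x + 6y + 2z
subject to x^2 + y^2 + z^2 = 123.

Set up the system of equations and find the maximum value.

Lagrange conditions: 1 = 2*lambda*x, 6 = 2*lambda*y, 2 = 2*lambda*z
So x:1 = y:6 = z:2, i.e. x = 1t, y = 6t, z = 2t
Constraint: t^2*(1^2 + 6^2 + 2^2) = 123
  t^2 * 41 = 123  =>  t = sqrt(3)
Maximum = 1*1t + 6*6t + 2*2t = 41*sqrt(3) = sqrt(5043)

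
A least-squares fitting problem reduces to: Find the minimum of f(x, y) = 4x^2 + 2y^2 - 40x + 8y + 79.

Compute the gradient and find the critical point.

f(x,y) = 4x^2 + 2y^2 - 40x + 8y + 79
df/dx = 8x + (-40) = 0  =>  x = 5
df/dy = 4y + (8) = 0  =>  y = -2
f(5, -2) = 4*(5)^2 + 2*(-2)^2 + -40*(5) + 8*(-2) + 79 = -29
Hessian is diagonal with entries 8, 4 > 0, so this is a minimum.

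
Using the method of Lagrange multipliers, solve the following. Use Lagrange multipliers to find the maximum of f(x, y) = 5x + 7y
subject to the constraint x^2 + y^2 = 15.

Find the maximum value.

Set up Lagrange conditions: grad f = lambda * grad g
  5 = 2*lambda*x
  7 = 2*lambda*y
From these: x/y = 5/7, so x = 5t, y = 7t for some t.
Substitute into constraint: (5t)^2 + (7t)^2 = 15
  t^2 * 74 = 15
  t = sqrt(15/74)
Maximum = 5*x + 7*y = (5^2 + 7^2)*t = 74 * sqrt(15/74) = sqrt(1110)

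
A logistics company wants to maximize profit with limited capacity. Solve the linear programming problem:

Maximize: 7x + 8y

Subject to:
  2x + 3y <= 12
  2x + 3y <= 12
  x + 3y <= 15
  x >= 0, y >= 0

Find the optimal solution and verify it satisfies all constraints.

Feasible vertices: (0, 0), (0, 4), (6, 0)
Objective 7x + 8y at each vertex:
  (0, 0): 0
  (0, 4): 32
  (6, 0): 42
Maximum is 42 at (6, 0).
Verify constraints at (x, y) = (6, 0):
  2*6 + 3*0 = 12 <= 12 (active)
  2*6 + 3*0 = 12 <= 12 (active)
  1*6 + 3*0 = 6 <= 15
  x = 6 >= 0, y = 0 >= 0. All constraints satisfied.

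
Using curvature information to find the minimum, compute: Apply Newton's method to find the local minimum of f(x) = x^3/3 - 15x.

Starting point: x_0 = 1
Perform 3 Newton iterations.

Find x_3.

f(x) = x^3/3 - 15x
f'(x) = x^2 - 15, f''(x) = 2x
Newton update: x_{n+1} = x_n - (x_n^2 - 15)/(2*x_n)
Step 1: x_0 = 1, f'=-14, f''=2, x_1 = 8
Step 2: x_1 = 8, f'=49, f''=16, x_2 = 79/16
Step 3: x_2 = 79/16, f'=2401/256, f''=79/8, x_3 = 10081/2528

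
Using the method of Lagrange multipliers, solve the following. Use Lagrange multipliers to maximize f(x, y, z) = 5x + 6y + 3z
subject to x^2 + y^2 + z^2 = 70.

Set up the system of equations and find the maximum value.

Lagrange conditions: 5 = 2*lambda*x, 6 = 2*lambda*y, 3 = 2*lambda*z
So x:5 = y:6 = z:3, i.e. x = 5t, y = 6t, z = 3t
Constraint: t^2*(5^2 + 6^2 + 3^2) = 70
  t^2 * 70 = 70  =>  t = sqrt(1)
Maximum = 5*5t + 6*6t + 3*3t = 70*sqrt(1) = 70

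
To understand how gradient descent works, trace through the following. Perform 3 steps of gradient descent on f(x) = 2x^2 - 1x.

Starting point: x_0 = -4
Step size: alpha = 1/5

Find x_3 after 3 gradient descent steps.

f(x) = 2x^2 - 1x, f'(x) = 4x + (-1)
Step 1: f'(-4) = -17, x_1 = -4 - 1/5 * -17 = -3/5
Step 2: f'(-3/5) = -17/5, x_2 = -3/5 - 1/5 * -17/5 = 2/25
Step 3: f'(2/25) = -17/25, x_3 = 2/25 - 1/5 * -17/25 = 27/125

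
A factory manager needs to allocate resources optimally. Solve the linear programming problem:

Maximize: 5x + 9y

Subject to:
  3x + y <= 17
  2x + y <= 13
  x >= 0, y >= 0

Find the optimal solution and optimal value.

Feasible vertices: (0, 0), (0, 13), (4, 5), (17/3, 0)
Objective 5x + 9y at each:
  (0, 0): 0
  (0, 13): 117
  (4, 5): 65
  (17/3, 0): 85/3
Maximum is 117 at (0, 13).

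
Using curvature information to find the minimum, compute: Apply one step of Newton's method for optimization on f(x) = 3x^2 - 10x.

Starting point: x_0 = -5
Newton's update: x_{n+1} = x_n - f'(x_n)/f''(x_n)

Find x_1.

f(x) = 3x^2 - 10x
f'(x) = 6x + (-10), f''(x) = 6
Newton step: x_1 = x_0 - f'(x_0)/f''(x_0)
f'(-5) = -40
x_1 = -5 - -40/6 = 5/3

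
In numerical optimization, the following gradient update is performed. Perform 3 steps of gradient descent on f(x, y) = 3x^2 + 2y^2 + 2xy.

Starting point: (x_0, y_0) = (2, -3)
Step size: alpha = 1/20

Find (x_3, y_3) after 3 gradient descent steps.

f(x,y) = 3x^2 + 2y^2 + 2xy
grad_x = 6x + 2y, grad_y = 4y + 2x
Step 1: grad = (6, -8), (17/10, -13/5)
Step 2: grad = (5, -7), (29/20, -9/4)
Step 3: grad = (21/5, -61/10), (31/25, -389/200)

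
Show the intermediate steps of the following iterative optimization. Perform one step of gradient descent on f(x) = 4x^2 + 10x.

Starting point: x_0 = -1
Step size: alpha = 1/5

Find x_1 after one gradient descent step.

f(x) = 4x^2 + 10x
f'(x) = 8x + 10
f'(-1) = 8*-1 + (10) = 2
x_1 = x_0 - alpha * f'(x_0) = -1 - 1/5 * 2 = -7/5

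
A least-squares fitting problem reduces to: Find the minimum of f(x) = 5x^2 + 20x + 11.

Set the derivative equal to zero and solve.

f(x) = 5x^2 + 20x + 11
f'(x) = 10x + (20) = 0
x = -20/10 = -2
f(-2) = -9
Since f''(x) = 10 > 0, this is a minimum.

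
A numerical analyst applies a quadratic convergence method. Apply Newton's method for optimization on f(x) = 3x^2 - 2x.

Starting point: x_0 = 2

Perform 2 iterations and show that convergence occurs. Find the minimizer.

f(x) = 3x^2 - 2x, f'(x) = 6x + (-2), f''(x) = 6
Step 1: f'(2) = 10, x_1 = 2 - 10/6 = 1/3
Step 2: f'(1/3) = 0, x_2 = 1/3 (converged)
Newton's method converges in 1 step for quadratics.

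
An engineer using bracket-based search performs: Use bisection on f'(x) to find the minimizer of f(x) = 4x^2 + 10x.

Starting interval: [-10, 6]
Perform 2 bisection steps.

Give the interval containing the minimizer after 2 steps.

Finding critical point of f(x) = 4x^2 + 10x using bisection on f'(x) = 8x + 10.
f'(x) = 0 when x = -5/4.
Starting interval: [-10, 6]
Step 1: mid = -2, f'(mid) = -6, new interval = [-2, 6]
Step 2: mid = 2, f'(mid) = 26, new interval = [-2, 2]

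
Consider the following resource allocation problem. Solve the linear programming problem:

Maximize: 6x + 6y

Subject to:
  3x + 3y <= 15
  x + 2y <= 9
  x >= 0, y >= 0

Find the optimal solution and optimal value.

Feasible vertices: (0, 0), (0, 9/2), (1, 4), (5, 0)
Objective 6x + 6y at each:
  (0, 0): 0
  (0, 9/2): 27
  (1, 4): 30
  (5, 0): 30
Maximum is 30 at (1, 4).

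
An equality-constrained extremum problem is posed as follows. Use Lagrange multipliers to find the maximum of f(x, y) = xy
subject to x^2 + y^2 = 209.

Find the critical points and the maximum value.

Lagrange conditions: y = 2*lambda*x and x = 2*lambda*y
If x = 0 then y = 0, violating the constraint, so x, y != 0.
Dividing: y/x = x/y => x^2 = y^2 => y = x or y = -x
Constraint: 2x^2 = 209 => x^2 = 209/2 => x = +/-sqrt(209/2)
Critical points: (sqrt(209/2), sqrt(209/2)), (-sqrt(209/2), -sqrt(209/2)), (sqrt(209/2), -sqrt(209/2)), (-sqrt(209/2), sqrt(209/2))
  y = x:  xy = x^2 = 209/2  at (sqrt(209/2), sqrt(209/2)) and (-sqrt(209/2), -sqrt(209/2))
  y = -x: xy = -x^2 = -209/2 at (sqrt(209/2), -sqrt(209/2)) and (-sqrt(209/2), sqrt(209/2))
Maximum xy = 209/2 at (sqrt(209/2), sqrt(209/2)) and (-sqrt(209/2), -sqrt(209/2))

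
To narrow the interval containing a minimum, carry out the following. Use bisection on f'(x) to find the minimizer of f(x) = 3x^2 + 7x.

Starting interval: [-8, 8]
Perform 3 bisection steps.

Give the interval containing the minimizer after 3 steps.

Finding critical point of f(x) = 3x^2 + 7x using bisection on f'(x) = 6x + 7.
f'(x) = 0 when x = -7/6.
Starting interval: [-8, 8]
Step 1: mid = 0, f'(mid) = 7, new interval = [-8, 0]
Step 2: mid = -4, f'(mid) = -17, new interval = [-4, 0]
Step 3: mid = -2, f'(mid) = -5, new interval = [-2, 0]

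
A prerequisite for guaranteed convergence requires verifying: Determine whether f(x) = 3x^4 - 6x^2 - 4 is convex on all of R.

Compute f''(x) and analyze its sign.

f(x) = 3x^4 - 6x^2 - 4
f'(x) = 12x^3 + -12x
f''(x) = 36x^2 + -12
f''(0) = -12 < 0, so not convex near x = 0
Therefore, f is not globally convex on R.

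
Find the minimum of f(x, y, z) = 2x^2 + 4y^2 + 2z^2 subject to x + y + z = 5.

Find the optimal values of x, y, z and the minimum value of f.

Using Lagrange multipliers on f = 2x^2 + 4y^2 + 2z^2 with constraint x + y + z = 5:
Conditions: 2*2*x = lambda, 2*4*y = lambda, 2*2*z = lambda
So x = lambda/4, y = lambda/8, z = lambda/4
Substituting into constraint: lambda * (5/8) = 5
lambda = 8
x = 2, y = 1, z = 2
Minimum value = 20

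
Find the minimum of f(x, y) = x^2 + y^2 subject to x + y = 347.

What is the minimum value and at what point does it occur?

Substitute y = 347 - x into f(x,y) = x^2 + y^2:
g(x) = x^2 + (347 - x)^2 = 2x^2 - 694x + 120409
g'(x) = 4x - 694 = 0  =>  x = 347/2
y = 347 - 347/2 = 347/2
Minimum value = (347/2)^2 + (347/2)^2 = 120409/2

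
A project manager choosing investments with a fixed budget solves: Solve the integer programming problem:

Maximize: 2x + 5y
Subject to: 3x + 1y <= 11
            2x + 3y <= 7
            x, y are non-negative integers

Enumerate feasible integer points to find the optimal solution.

Constraint 1: 3x + 1y <= 11
Constraint 2: 2x + 3y <= 7
Feasible x range (need y >= 0): 0 <= x <= min(11/3, 7/2) => x in {0, ..., 3}.
Enumerate feasible integer points row by row (the coefficient of y is 5 > 0, so for each x the largest feasible y gives the best value):
  x = 0: y <= min((11 - 3*0)/1, (7 - 2*0)/3) => y in {0, ..., 2}; best 2*0 + 5*2 = 10
  x = 1: y <= min((11 - 3*1)/1, (7 - 2*1)/3) => y in {0, ..., 1}; best 2*1 + 5*1 = 7
  x = 2: y <= min((11 - 3*2)/1, (7 - 2*2)/3) => y in {0, ..., 1}; best 2*2 + 5*1 = 9
  x = 3: y <= min((11 - 3*3)/1, (7 - 2*3)/3) => y in {0}; best 2*3 + 5*0 = 6
The maximum 2x + 5y = 10 is achieved at x = 0, y = 2.
Check: 3*0 + 1*2 = 2 <= 11 and 2*0 + 3*2 = 6 <= 7.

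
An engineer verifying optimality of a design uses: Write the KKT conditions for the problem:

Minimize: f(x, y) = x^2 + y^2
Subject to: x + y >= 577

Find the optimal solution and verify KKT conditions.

KKT conditions for min x^2 + y^2 s.t. x + y >= 577:
Stationarity: 2x = mu, 2y = mu
So x = y = mu/2.
Complementary slackness: mu*(x + y - 577) = 0
Primal feasibility: x + y >= 577; dual feasibility: mu >= 0
If mu = 0 then x = y = 0, but 0 + 0 < 577 is infeasible, so the constraint is active.
Constraint active: x + y = 2*(mu/2) = 577 => mu = 577
x = y = 577/2, f = 332929/2
Verify: stationarity 2*(577/2) = 577 = mu; primal 577/2 + 577/2 = 577 >= 577; dual mu = 577 >= 0; complementary slackness 577*(577 - 577) = 0. All KKT conditions hold.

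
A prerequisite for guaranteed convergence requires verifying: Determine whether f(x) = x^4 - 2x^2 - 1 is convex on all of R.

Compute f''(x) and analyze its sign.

f(x) = x^4 - 2x^2 - 1
f'(x) = 4x^3 + -4x
f''(x) = 12x^2 + -4
f''(0) = -4 < 0, so not convex near x = 0
Therefore, f is not globally convex on R.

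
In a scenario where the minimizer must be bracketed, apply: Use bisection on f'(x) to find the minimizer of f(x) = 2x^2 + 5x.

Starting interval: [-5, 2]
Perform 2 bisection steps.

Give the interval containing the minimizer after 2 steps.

Finding critical point of f(x) = 2x^2 + 5x using bisection on f'(x) = 4x + 5.
f'(x) = 0 when x = -5/4.
Starting interval: [-5, 2]
Step 1: mid = -3/2, f'(mid) = -1, new interval = [-3/2, 2]
Step 2: mid = 1/4, f'(mid) = 6, new interval = [-3/2, 1/4]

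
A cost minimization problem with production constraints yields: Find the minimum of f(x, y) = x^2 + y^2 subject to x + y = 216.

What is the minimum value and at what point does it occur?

Substitute y = 216 - x into f(x,y) = x^2 + y^2:
g(x) = x^2 + (216 - x)^2 = 2x^2 - 432x + 46656
g'(x) = 4x - 432 = 0  =>  x = 108
y = 216 - 108 = 108
Minimum value = 108^2 + 108^2 = 23328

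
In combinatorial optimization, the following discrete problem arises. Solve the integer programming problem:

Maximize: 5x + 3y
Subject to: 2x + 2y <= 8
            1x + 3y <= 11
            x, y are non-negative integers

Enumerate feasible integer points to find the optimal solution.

Constraint 1: 2x + 2y <= 8
Constraint 2: 1x + 3y <= 11
Feasible x range (need y >= 0): 0 <= x <= min(8/2, 11/1) => x in {0, ..., 4}.
Enumerate feasible integer points row by row (the coefficient of y is 3 > 0, so for each x the largest feasible y gives the best value):
  x = 0: y <= min((8 - 2*0)/2, (11 - 1*0)/3) => y in {0, ..., 3}; best 5*0 + 3*3 = 9
  x = 1: y <= min((8 - 2*1)/2, (11 - 1*1)/3) => y in {0, ..., 3}; best 5*1 + 3*3 = 14
  x = 2: y <= min((8 - 2*2)/2, (11 - 1*2)/3) => y in {0, ..., 2}; best 5*2 + 3*2 = 16
  x = 3: y <= min((8 - 2*3)/2, (11 - 1*3)/3) => y in {0, ..., 1}; best 5*3 + 3*1 = 18
  x = 4: y <= min((8 - 2*4)/2, (11 - 1*4)/3) => y in {0}; best 5*4 + 3*0 = 20
The maximum 5x + 3y = 20 is achieved at x = 4, y = 0.
Check: 2*4 + 2*0 = 8 <= 8 and 1*4 + 3*0 = 4 <= 11.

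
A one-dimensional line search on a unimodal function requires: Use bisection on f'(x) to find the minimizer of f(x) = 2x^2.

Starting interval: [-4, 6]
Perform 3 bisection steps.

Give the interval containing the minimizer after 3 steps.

Finding critical point of f(x) = 2x^2 using bisection on f'(x) = 4x + 0.
f'(x) = 0 when x = 0.
Starting interval: [-4, 6]
Step 1: mid = 1, f'(mid) = 4, new interval = [-4, 1]
Step 2: mid = -3/2, f'(mid) = -6, new interval = [-3/2, 1]
Step 3: mid = -1/4, f'(mid) = -1, new interval = [-1/4, 1]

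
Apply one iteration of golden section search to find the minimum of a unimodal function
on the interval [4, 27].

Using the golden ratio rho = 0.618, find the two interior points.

Golden section search on [4, 27].
Golden ratio rho = 0.618 (approx).
Interior points:
  x_1 = 4 + (1-0.618)*23 = 12.7860
  x_2 = 4 + 0.618*23 = 18.2140
Compare f(x_1) and f(x_2) to determine which subinterval to keep.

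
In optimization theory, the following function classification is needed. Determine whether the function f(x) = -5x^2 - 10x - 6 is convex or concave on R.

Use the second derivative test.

f(x) = -5x^2 - 10x - 6
f'(x) = -10x - 10
f''(x) = -10
Since f''(x) = -10 < 0 for all x, f is concave on R.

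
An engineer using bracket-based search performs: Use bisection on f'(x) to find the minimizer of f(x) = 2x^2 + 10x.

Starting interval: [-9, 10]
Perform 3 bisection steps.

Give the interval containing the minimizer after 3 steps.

Finding critical point of f(x) = 2x^2 + 10x using bisection on f'(x) = 4x + 10.
f'(x) = 0 when x = -5/2.
Starting interval: [-9, 10]
Step 1: mid = 1/2, f'(mid) = 12, new interval = [-9, 1/2]
Step 2: mid = -17/4, f'(mid) = -7, new interval = [-17/4, 1/2]
Step 3: mid = -15/8, f'(mid) = 5/2, new interval = [-17/4, -15/8]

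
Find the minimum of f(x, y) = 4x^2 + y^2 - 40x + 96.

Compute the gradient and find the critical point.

f(x,y) = 4x^2 + y^2 - 40x + 96
df/dx = 8x + (-40) = 0  =>  x = 5
df/dy = 2y + (0) = 0  =>  y = 0
f(5, 0) = 4*(5)^2 + 1*(0)^2 + -40*(5) + 96 = -4
Hessian is diagonal with entries 8, 2 > 0, so this is a minimum.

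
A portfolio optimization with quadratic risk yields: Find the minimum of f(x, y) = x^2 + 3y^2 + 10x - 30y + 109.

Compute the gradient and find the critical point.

f(x,y) = x^2 + 3y^2 + 10x - 30y + 109
df/dx = 2x + (10) = 0  =>  x = -5
df/dy = 6y + (-30) = 0  =>  y = 5
f(-5, 5) = 1*(-5)^2 + 3*(5)^2 + 10*(-5) + -30*(5) + 109 = 9
Hessian is diagonal with entries 2, 6 > 0, so this is a minimum.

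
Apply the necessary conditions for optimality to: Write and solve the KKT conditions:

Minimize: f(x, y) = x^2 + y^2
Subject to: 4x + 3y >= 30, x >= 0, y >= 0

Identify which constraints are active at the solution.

KKT conditions for min x^2 + y^2 s.t. 4x + 3y >= 30, x >= 0, y >= 0:
Stationarity: 2x = mu*4 + mu_x, 2y = mu*3 + mu_y, with mu, mu_x, mu_y >= 0
Complementary slackness: mu*(4x + 3y - 30) = 0, mu_x*x = 0, mu_y*y = 0
(0, 0) is infeasible (4*0 + 3*0 < 30), so if mu = 0 stationarity would force x = mu_x/2 >= 0, y = mu_y/2 >= 0 with mu_x*x = mu_y*y = 0, i.e. x = y = 0: contradiction. Hence mu > 0 and 4x + 3y = 30 is active.
Try x > 0, y > 0 (so mu_x = mu_y = 0): x = 4*mu/2, y = 3*mu/2
Substitute: 4*(4*mu/2) + 3*(3*mu/2) = 30
  mu*25/2 = 30 => mu = 12/5
x* = 24/5 > 0, y* = 18/5 > 0, consistent with mu_x = mu_y = 0.
f is convex and the constraints are linear, so this KKT point is the global minimum.
f* = 36
Active constraints: 4x + 3y >= 30 (holds with equality, mu = 12/5 > 0); x >= 0 and y >= 0 are inactive (mu_x = mu_y = 0).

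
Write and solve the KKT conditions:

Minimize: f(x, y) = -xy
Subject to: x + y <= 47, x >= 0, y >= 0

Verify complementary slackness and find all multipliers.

Problem: min -xy s.t. x + y <= 47 (multiplier lambda), x >= 0 (mu_x), y >= 0 (mu_y)
KKT stationarity: -y + lambda - mu_x = 0, -x + lambda - mu_y = 0, with lambda, mu_x, mu_y >= 0
Complementary slackness: lambda*(x + y - 47) = 0, mu_x*x = 0, mu_y*y = 0
If lambda = 0: y = -mu_x <= 0 and x = -mu_y <= 0 force x = y = 0 with f = 0; but x = y = 47/2 is feasible with f = -2209/4 < 0, so this is not the minimum. Hence lambda > 0 and x + y = 47.
Try x > 0, y > 0 (so mu_x = mu_y = 0): y = lambda, x = lambda => x = y = lambda
x + y = 47 => 2*lambda = 47 => lambda = 47/2
x* = y* = 47/2 > 0, consistent with mu_x = mu_y = 0.
(Any feasible point with x = 0 or y = 0 has f = 0 > -2209/4, so the minimum is not on those boundaries.)
min(-xy) = -2209/4 (i.e. max xy = 2209/4)
Multipliers: lambda = 47/2, mu_x = 0, mu_y = 0
Complementary slackness: lambda*(x + y - 47) = 47/2*(47/2 + 47/2 - 47) = 0, mu_x*x = 0*47/2 = 0, mu_y*y = 0*47/2 = 0. Satisfied.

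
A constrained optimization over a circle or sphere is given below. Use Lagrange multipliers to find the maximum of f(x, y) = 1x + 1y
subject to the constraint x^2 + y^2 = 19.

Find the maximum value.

Set up Lagrange conditions: grad f = lambda * grad g
  1 = 2*lambda*x
  1 = 2*lambda*y
From these: x/y = 1/1, so x = 1t, y = 1t for some t.
Substitute into constraint: (1t)^2 + (1t)^2 = 19
  t^2 * 2 = 19
  t = sqrt(19/2)
Maximum = 1*x + 1*y = (1^2 + 1^2)*t = 2 * sqrt(19/2) = sqrt(38)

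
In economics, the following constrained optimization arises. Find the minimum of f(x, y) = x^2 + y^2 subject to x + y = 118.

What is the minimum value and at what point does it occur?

Substitute y = 118 - x into f(x,y) = x^2 + y^2:
g(x) = x^2 + (118 - x)^2 = 2x^2 - 236x + 13924
g'(x) = 4x - 236 = 0  =>  x = 59
y = 118 - 59 = 59
Minimum value = 59^2 + 59^2 = 6962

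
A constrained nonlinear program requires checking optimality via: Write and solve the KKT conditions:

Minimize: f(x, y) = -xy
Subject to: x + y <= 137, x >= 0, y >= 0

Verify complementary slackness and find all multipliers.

Problem: min -xy s.t. x + y <= 137 (multiplier lambda), x >= 0 (mu_x), y >= 0 (mu_y)
KKT stationarity: -y + lambda - mu_x = 0, -x + lambda - mu_y = 0, with lambda, mu_x, mu_y >= 0
Complementary slackness: lambda*(x + y - 137) = 0, mu_x*x = 0, mu_y*y = 0
If lambda = 0: y = -mu_x <= 0 and x = -mu_y <= 0 force x = y = 0 with f = 0; but x = y = 137/2 is feasible with f = -18769/4 < 0, so this is not the minimum. Hence lambda > 0 and x + y = 137.
Try x > 0, y > 0 (so mu_x = mu_y = 0): y = lambda, x = lambda => x = y = lambda
x + y = 137 => 2*lambda = 137 => lambda = 137/2
x* = y* = 137/2 > 0, consistent with mu_x = mu_y = 0.
(Any feasible point with x = 0 or y = 0 has f = 0 > -18769/4, so the minimum is not on those boundaries.)
min(-xy) = -18769/4 (i.e. max xy = 18769/4)
Multipliers: lambda = 137/2, mu_x = 0, mu_y = 0
Complementary slackness: lambda*(x + y - 137) = 137/2*(137/2 + 137/2 - 137) = 0, mu_x*x = 0*137/2 = 0, mu_y*y = 0*137/2 = 0. Satisfied.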